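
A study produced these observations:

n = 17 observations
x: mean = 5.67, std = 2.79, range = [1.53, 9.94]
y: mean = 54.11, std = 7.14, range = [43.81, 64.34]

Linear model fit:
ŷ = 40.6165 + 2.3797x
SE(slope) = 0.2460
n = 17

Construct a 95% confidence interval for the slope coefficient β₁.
The 95% CI for β₁ is (1.8554, 2.9040)

Confidence interval for the slope:

The 95% CI for β₁ is: β̂₁ ± t*(α/2, n-2) × SE(β̂₁)

Step 1: Find critical t-value
- Confidence level = 0.95
- Degrees of freedom = n - 2 = 17 - 2 = 15
- t*(α/2, 15) = 2.1314

Step 2: Calculate margin of error
Margin = 2.1314 × 0.2460 = 0.5243

Step 3: Construct interval
CI = 2.3797 ± 0.5243
CI = (1.8554, 2.9040)

Interpretation: each one-unit increase in x is associated with a change in mean y of between 1.8554 and 2.9040, with 95% confidence.
The interval does not include 0, suggesting a significant linear relationship.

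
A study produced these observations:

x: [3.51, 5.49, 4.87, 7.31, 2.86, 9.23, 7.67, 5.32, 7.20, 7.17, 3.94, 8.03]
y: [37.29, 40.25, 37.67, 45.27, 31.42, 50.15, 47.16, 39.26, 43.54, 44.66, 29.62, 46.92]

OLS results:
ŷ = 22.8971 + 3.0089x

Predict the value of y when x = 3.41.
ŷ = 33.1574

Plug x = 3.41 into the fitted line:

ŷ = 22.8971 + 3.0089 × 3.41
ŷ = 22.8971 + 10.2603
ŷ = 33.1574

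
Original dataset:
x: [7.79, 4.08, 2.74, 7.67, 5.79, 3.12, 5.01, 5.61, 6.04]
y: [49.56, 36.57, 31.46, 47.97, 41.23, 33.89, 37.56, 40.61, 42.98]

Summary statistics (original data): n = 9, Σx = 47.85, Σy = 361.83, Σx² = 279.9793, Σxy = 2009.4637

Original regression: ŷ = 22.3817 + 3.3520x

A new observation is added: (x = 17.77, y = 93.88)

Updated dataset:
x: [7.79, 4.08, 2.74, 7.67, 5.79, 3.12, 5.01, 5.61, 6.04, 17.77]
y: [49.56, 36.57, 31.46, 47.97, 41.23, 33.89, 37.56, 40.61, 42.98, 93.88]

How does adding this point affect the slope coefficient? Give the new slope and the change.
The slope changes from 3.3520 to 4.1618 (change of +0.8098, or +24.2%).

x = 17.77 lies well outside the original x-range [2.74, 7.79] (x̄ ≈ 5.32), so this observation has high leverage and can move the slope substantially.

Step 1: Update the sums with the new point (n goes from 9 to 10)
Σx  = 47.85 + 17.77 = 65.62
Σy  = 361.83 + 93.88 = 455.71
Σx² = 279.9793 + 17.77² = 279.9793 + 315.7729 = 595.7522
Σxy = 2009.4637 + 17.77×93.88 = 2009.4637 + 1668.2476 = 3677.7113

Step 2: Recompute the slope with b₁ = (nΣxy − ΣxΣy) / (nΣx² − (Σx)²)
Numerator   = 10×3677.7113 − 65.62×455.71 = 36777.1130 − 29903.6902 = 6873.4228
Denominator = 10×595.7522 − 65.62² = 5957.5220 − 4305.9844 = 1651.5376
b₁(new) = 6873.4228 / 1651.5376 = 4.1618

(Same formula on the original sums: (9×2009.4637 − 47.85×361.83) / (9×279.9793 − 47.85²) = 771.6078 / 230.1912 = 3.3520, matching the given fit.)

Step 3: Change in slope
Δβ₁ = 4.1618 − 3.3520 = +0.8098
Relative change = +0.8098 / 3.3520 × 100% = +24.2%
→ the slope increases when the point is added.

A high-leverage point only changes the slope if it is off the original line; here y = 93.88 is above the original trend, so the slope increases.
In practice: investigate whether it comes from the same population as the rest of the sample; examine leverage (hᵢ) and Cook's distance rather than deleting it automatically.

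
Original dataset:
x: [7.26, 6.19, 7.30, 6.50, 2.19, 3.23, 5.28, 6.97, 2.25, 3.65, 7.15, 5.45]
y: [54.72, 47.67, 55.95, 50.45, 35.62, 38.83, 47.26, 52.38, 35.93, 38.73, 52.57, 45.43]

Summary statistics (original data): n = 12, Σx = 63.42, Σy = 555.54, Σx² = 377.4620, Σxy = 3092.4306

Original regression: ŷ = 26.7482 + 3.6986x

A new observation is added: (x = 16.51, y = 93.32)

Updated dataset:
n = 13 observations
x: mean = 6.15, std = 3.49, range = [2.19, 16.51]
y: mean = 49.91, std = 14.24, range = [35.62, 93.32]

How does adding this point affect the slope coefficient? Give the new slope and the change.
Adding the point moves β₁ from 3.6986 to 4.0585, i.e. it increases by 0.3599 (+9.7%).

The new point has HIGH LEVERAGE: x = 16.51 is far from the original mean x̄ = 63.42/12 ≈ 5.29 (original range [2.19, 7.30]).

Step 1: Update the sums with the new point (n goes from 12 to 13)
Σx  = 63.42 + 16.51 = 79.93
Σy  = 555.54 + 93.32 = 648.86
Σx² = 377.4620 + 16.51² = 377.4620 + 272.5801 = 650.0421
Σxy = 3092.4306 + 16.51×93.32 = 3092.4306 + 1540.7132 = 4633.1438

Step 2: Recompute the slope with b₁ = (nΣxy − ΣxΣy) / (nΣx² − (Σx)²)
Numerator   = 13×4633.1438 − 79.93×648.86 = 60230.8694 − 51863.3798 = 8367.4896
Denominator = 13×650.0421 − 79.93² = 8450.5473 − 6388.8049 = 2061.7424
b₁(new) = 8367.4896 / 2061.7424 = 4.0585

(Same formula on the original sums: (12×3092.4306 − 63.42×555.54) / (12×377.4620 − 63.42²) = 1876.8204 / 507.4476 = 3.6986, matching the given fit.)

Step 3: Change in slope
Δβ₁ = 4.0585 − 3.6986 = +0.3599
Relative change = +0.3599 / 3.6986 × 100% = +9.7%
→ the slope increases when the point is added.

Because the point sits above the extension of the original line at a high-leverage x, it tilts the fit up.
In practice: examine leverage (hᵢ) and Cook's distance rather than deleting it automatically.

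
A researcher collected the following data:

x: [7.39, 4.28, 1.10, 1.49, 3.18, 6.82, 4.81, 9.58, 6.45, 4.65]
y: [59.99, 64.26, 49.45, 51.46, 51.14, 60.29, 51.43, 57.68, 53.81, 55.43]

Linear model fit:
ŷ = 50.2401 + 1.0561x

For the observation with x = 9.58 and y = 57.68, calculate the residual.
Residual = -2.6775

The residual is the difference between the actual value and the predicted value:

Residual = y - ŷ

Step 1: Calculate predicted value
ŷ = 50.2401 + 1.0561 × 9.58
ŷ = 60.3575

Step 2: Calculate residual
Residual = 57.68 - 60.3575
Residual = -2.6775

Interpretation: the model overestimates the actual value by 2.6775 at this point (negative residual → observation lies below the fitted line).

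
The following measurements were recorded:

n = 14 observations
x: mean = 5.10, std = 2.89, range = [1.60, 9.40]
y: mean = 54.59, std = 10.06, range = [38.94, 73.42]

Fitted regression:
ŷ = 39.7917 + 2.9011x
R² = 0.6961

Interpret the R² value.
The model explains 69.61% of the variance in y (R² = 0.6961), leaving 30.39% unexplained; the fit is moderate.

R² (coefficient of determination) measures the proportion of variance in y explained by the regression model.

Here R² = 0.6961:
- Explained: 69.61% of the variation in y
- Unexplained (residual): 100% − 69.61% = 30.39%
- Rule of thumb (below 0.3 weak; 0.3 to below 0.7 moderate; 0.7 and above strong) → moderate

Note: R² says nothing about causation, and a high R² does not by itself mean the linear form is appropriate — check the residuals.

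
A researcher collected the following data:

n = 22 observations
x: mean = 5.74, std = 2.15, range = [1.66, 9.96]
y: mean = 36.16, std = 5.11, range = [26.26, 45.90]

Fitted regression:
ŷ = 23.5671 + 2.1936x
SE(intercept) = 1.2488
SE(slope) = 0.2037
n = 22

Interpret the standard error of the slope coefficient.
SE(slope) = 0.2037 measures the uncertainty in the estimated slope. The coefficient is estimated precisely (SE/|β̂₁| = 9.3%).

SE(β̂₁) = 0.2037 says: if we drew many samples of n = 22 from the same population and refit each time, the fitted slopes would scatter with a standard deviation of roughly 0.2037 around the true β₁.

Relative precision:
- SE / |β̂₁| = 0.2037 / 2.1936 = 9.3%
- Rule of thumb (under 20%: precise; 20% to under 50%: moderately precise; 50% or more: imprecise) → precise

Link to interval estimation: a confidence interval for β₁ is β̂₁ ± t* × 0.2037, so SE sets the half-width per unit of t*.

What drives SE(β̂₁): more residual scatter → larger SE.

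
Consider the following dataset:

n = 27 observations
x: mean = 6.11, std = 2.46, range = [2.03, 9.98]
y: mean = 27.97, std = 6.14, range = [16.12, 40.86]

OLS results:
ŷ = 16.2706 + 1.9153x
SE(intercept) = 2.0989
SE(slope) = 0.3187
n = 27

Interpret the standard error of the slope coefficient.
The slope 1.9153 is pinned down to within about ±0.3187 (one SE) by these data — relative uncertainty 16.6%, i.e. precise.

What SE measures:
- The standard error quantifies the sampling variability of the coefficient estimate
- It is the estimated standard deviation of β̂₁ across hypothetical repeated samples of the same size
- Smaller SE → more precise estimate

Relative precision:
- SE / |β̂₁| = 0.3187 / 1.9153 = 16.6%
- Rule of thumb (under 20%: precise; 20% to under 50%: moderately precise; 50% or more: imprecise) → precise

Link to interval estimation: a confidence interval for β₁ is β̂₁ ± t* × 0.3187, so SE sets the half-width per unit of t*.

What drives SE(β̂₁): larger n (here n = 27) → smaller SE; wider spread of x values → smaller SE; more residual scatter → larger SE.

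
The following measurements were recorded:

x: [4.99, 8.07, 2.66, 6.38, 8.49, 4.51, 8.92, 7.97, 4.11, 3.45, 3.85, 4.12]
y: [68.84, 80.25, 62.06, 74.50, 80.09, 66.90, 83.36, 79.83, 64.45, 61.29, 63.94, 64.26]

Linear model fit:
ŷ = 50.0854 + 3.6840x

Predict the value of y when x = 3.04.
ŷ = 61.2848

Plug x = 3.04 into the fitted line:

ŷ = 50.0854 + 3.6840 × 3.04
ŷ = 50.0854 + 11.1994
ŷ = 61.2848

This is the fitted mean response at that x — an individual observation would come with a wider prediction interval.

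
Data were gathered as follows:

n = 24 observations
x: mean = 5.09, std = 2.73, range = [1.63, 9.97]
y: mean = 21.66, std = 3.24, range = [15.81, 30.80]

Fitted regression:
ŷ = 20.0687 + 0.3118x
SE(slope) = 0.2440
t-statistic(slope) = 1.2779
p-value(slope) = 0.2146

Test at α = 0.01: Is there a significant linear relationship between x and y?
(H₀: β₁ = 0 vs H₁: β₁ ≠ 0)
Since p-value = 0.2146 ≥ α = 0.01, fail to reject H₀ — the slope is not significantly different from 0.

Hypothesis test for the slope coefficient:

H₀: β₁ = 0 (no linear relationship)
H₁: β₁ ≠ 0 (linear relationship exists)

Test statistic: t = β̂₁ / SE(β̂₁) = 0.3118 / 0.2440 = 1.2779

p = 0.2146: how often a slope estimate this far from 0 (in SE units) would arise by chance if β₁ were truly 0.

Decision rule: reject H₀ if p-value < α.
p-value = 0.2146 ≥ α = 0.01 → fail to reject H₀.

At α = 0.01 the data do not provide convincing evidence of a nonzero slope.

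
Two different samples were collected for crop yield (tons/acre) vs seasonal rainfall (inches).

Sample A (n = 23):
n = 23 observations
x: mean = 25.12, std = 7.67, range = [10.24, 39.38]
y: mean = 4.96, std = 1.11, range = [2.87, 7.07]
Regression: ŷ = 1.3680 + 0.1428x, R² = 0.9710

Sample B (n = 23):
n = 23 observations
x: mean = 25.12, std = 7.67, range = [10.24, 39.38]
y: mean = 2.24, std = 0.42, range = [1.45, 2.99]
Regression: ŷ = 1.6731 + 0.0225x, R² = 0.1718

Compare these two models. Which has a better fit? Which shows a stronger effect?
Model A has the better fit (R² = 0.9710 vs 0.1718). Model A shows the stronger effect (|β₁| = 0.1428 vs 0.0225).

Model Comparison:

Which explains more variance? (R²)
- Model A: R² = 0.9710 → 97.10% of variance in crop yield explained
- Model B: R² = 0.1718 → 17.18% of variance in crop yield explained
- 0.9710 > 0.1718 → Model A has the better fit

Which has the larger per-inch effect? (|β₁|)
- Model A: β₁ = 0.1428 → predicted crop yield rises 0.1428 tons/acre per additional inch of rainfall
- Model B: β₁ = 0.0225 → predicted crop yield rises 0.0225 tons/acre per additional inch of rainfall
- |0.1428| > |0.0225| → Model A shows the stronger marginal effect

Note: A steeper slope doesn't make a better model if the scatter around the line is large.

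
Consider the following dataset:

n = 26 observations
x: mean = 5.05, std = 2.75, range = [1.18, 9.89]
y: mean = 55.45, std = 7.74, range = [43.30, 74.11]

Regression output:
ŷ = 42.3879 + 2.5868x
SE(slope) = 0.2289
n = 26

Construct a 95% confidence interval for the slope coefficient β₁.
The 95% CI for β₁ is (2.1144, 3.0592)

Confidence interval for the slope:

The 95% CI for β₁ is: β̂₁ ± t*(α/2, n-2) × SE(β̂₁)

Step 1: Find critical t-value
- Confidence level = 0.95
- Degrees of freedom = n - 2 = 26 - 2 = 24
- t*(α/2, 24) = 2.0639

Step 2: Calculate margin of error
Margin = 2.0639 × 0.2289 = 0.4724

Step 3: Construct interval
CI = 2.5868 ± 0.4724
CI = (2.1144, 3.0592)

Interpretation: each one-unit increase in x is associated with a change in mean y of between 2.1144 and 3.0592, with 95% confidence.
Since 0 is outside the interval, a two-sided test at α = 0.05 would reject H₀: β₁ = 0.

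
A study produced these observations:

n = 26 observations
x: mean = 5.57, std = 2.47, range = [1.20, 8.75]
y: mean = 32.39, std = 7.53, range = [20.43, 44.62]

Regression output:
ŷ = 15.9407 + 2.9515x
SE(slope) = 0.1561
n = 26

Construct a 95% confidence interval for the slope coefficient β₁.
The 95% CI for β₁ is (2.6293, 3.2737)

Confidence interval for the slope:

The 95% CI for β₁ is: β̂₁ ± t*(α/2, n-2) × SE(β̂₁)

Step 1: Find critical t-value
- Confidence level = 0.95
- Degrees of freedom = n - 2 = 26 - 2 = 24
- t*(α/2, 24) = 2.0639

Step 2: Calculate margin of error
Margin = 2.0639 × 0.1561 = 0.3222

Step 3: Construct interval
CI = 2.9515 ± 0.3222
CI = (2.6293, 3.2737)

Interpretation: each one-unit increase in x is associated with a change in mean y of between 2.6293 and 3.2737, with 95% confidence.
Since 0 is outside the interval, a two-sided test at α = 0.05 would reject H₀: β₁ = 0.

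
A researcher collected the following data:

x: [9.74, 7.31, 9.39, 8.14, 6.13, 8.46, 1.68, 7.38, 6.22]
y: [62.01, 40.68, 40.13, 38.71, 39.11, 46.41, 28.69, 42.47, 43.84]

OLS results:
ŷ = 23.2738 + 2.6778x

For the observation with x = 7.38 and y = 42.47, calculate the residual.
Residual = -0.5660

The residual is the difference between the actual value and the predicted value:

Residual = y - ŷ

Step 1: Calculate predicted value
ŷ = 23.2738 + 2.6778 × 7.38
ŷ = 43.0360

Step 2: Calculate residual
Residual = 42.47 - 43.0360
Residual = -0.5660

Sign check: y < ŷ, so the point is below the line and the fit overestimates here.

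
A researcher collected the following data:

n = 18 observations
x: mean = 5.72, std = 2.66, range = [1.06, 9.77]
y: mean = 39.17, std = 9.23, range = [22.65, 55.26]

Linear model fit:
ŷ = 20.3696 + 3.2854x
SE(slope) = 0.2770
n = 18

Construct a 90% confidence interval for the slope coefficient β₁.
The 90% CI for β₁ is (2.8018, 3.7690)

Confidence interval for the slope:

The 90% CI for β₁ is: β̂₁ ± t*(α/2, n-2) × SE(β̂₁)

Step 1: Find critical t-value
- Confidence level = 0.9
- Degrees of freedom = n - 2 = 18 - 2 = 16
- t*(α/2, 16) = 1.7459

Step 2: Calculate margin of error
Margin = 1.7459 × 0.2770 = 0.4836

Step 3: Construct interval
CI = 3.2854 ± 0.4836
CI = (2.8018, 3.7690)

Interpretation: We are 90% confident that the true slope β₁ lies between 2.8018 and 3.7690.
Since 0 is outside the interval, a two-sided test at α = 0.10 would reject H₀: β₁ = 0.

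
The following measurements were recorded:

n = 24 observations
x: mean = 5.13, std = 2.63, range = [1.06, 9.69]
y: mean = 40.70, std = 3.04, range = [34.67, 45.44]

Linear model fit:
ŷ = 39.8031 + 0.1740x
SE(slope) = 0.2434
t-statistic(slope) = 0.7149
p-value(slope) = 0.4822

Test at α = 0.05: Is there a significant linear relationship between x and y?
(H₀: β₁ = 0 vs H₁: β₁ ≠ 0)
p-value = 0.4822 ≥ α = 0.05, so we fail to reject H₀. The relationship is not significant.

Hypothesis test for the slope coefficient:

H₀: β₁ = 0 (no linear relationship)
H₁: β₁ ≠ 0 (linear relationship exists)

Test statistic: t = β̂₁ / SE(β̂₁) = 0.1740 / 0.2434 = 0.7149

The p-value (0.4822) is the probability, under H₀, of a t-statistic at least as extreme as |t| = 0.7149 (two-sided, df = n − 2 = 22).

Decision rule: reject H₀ if p-value < α.
p-value = 0.4822 ≥ α = 0.05 → fail to reject H₀.

Conclusion: the linear association between x and y is not significant at the 5% level.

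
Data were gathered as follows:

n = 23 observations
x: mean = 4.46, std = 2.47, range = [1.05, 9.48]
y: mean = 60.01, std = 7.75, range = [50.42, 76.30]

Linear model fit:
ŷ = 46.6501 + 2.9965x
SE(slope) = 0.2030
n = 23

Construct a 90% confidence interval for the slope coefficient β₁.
The 90% CI for β₁ is (2.6472, 3.3458)

Confidence interval for the slope:

The 90% CI for β₁ is: β̂₁ ± t*(α/2, n-2) × SE(β̂₁)

Step 1: Find critical t-value
- Confidence level = 0.9
- Degrees of freedom = n - 2 = 23 - 2 = 21
- t*(α/2, 21) = 1.7207

Step 2: Calculate margin of error
Margin = 1.7207 × 0.2030 = 0.3493

Step 3: Construct interval
CI = 2.9965 ± 0.3493
CI = (2.6472, 3.3458)

Interpretation: each one-unit increase in x is associated with a change in mean y of between 2.6472 and 3.3458, with 90% confidence.
Since 0 is outside the interval, a two-sided test at α = 0.10 would reject H₀: β₁ = 0.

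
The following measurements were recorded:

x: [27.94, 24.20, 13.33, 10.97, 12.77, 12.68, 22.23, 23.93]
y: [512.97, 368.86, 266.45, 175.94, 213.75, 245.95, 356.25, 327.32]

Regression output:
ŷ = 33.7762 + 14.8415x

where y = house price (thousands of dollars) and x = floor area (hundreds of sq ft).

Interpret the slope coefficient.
On average, house price is about 14.8415 thousand dollars higher for every extra hundred sq ft of floor area.

β₁ = 14.8415 is the change in predicted house price (thousand dollars) per additional hundred sq ft of floor area.

Interpretation:
- Floor area up by 1 hundred sq ft → predicted house price increases by 14.8415 thousand dollars
- This is a linear approximation: the same per-unit change is assumed across the whole observed x range

(β₀ = 33.7762 is the fitted value at x = 0 and is not part of the slope interpretation.)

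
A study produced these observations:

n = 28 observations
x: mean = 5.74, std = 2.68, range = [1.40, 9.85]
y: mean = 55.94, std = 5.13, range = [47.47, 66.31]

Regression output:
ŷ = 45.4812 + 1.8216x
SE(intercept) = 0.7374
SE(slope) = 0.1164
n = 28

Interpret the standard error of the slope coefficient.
The slope 1.8216 is pinned down to within about ±0.1164 (one SE) by these data — relative uncertainty 6.4%, i.e. precise.

What SE measures:
- The standard error quantifies the sampling variability of the coefficient estimate
- It is the estimated standard deviation of β̂₁ across hypothetical repeated samples of the same size
- Smaller SE → more precise estimate

Relative precision:
- SE / |β̂₁| = 0.1164 / 1.8216 = 6.4%
- Rule of thumb (under 20%: precise; 20% to under 50%: moderately precise; 50% or more: imprecise) → precise

Rough 95% range (±2 SE): 1.8216 ± 0.2328 → (1.5888, 2.0544).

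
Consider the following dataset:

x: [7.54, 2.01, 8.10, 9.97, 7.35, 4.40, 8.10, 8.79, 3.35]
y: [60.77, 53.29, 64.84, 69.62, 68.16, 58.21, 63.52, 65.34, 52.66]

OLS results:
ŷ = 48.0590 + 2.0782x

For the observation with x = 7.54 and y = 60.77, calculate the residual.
Residual = -2.9586

The residual is the difference between the actual value and the predicted value:

Residual = y - ŷ

Step 1: Calculate predicted value
ŷ = 48.0590 + 2.0782 × 7.54
ŷ = 63.7286

Step 2: Calculate residual
Residual = 60.77 - 63.7286
Residual = -2.9586

Interpretation: the model overestimates the actual value by 2.9586 at this point (negative residual → observation lies below the fitted line).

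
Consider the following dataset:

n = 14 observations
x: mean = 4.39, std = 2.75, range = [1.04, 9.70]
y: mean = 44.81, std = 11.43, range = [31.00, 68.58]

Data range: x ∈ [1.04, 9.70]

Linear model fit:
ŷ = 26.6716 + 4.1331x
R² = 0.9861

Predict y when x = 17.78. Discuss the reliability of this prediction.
The equation gives ŷ = 100.1581; however x = 17.78 is 8.08 units above the observed range, so this extrapolated value should not be trusted.

Prediction calculation:
ŷ = 26.6716 + 4.1331 × 17.78
ŷ = 100.1581

Reliability:
- Data range: x ∈ [1.04, 9.70]
- Prediction point: x = 17.78 is 8.08 units above the observed range → this is EXTRAPOLATION, not interpolation

Why that matters here:
- Real relationships often flatten, saturate, or turn nonlinear at extremes
- The linear relationship may not hold outside the observed range
- There are no observations near this x to validate the fitted line there

A defensible statement: 'if the linear trend continued to x = 17.78, y would be about 100.1581' — the premise is untested.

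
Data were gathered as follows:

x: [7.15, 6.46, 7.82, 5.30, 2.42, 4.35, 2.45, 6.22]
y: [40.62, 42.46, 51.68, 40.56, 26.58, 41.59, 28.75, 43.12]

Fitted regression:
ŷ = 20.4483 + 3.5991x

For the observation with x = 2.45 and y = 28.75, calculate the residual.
Residual = -0.5161

The residual is the difference between the actual value and the predicted value:

Residual = y - ŷ

Step 1: Calculate predicted value
ŷ = 20.4483 + 3.5991 × 2.45
ŷ = 29.2661

Step 2: Calculate residual
Residual = 28.75 - 29.2661
Residual = -0.5161

The residual is negative, so the observed y = 28.75 sits below the regression line (the line overestimates it by 0.5161).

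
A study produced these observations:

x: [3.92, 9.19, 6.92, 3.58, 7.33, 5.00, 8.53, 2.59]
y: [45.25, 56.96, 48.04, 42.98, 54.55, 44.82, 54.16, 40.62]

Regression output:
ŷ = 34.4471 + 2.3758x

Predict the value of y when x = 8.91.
ŷ = 55.6155

x = 8.91 lies inside the observed range [2.59, 9.19], so the fitted equation applies directly:

ŷ = 34.4471 + 2.3758 × 8.91
ŷ = 34.4471 + 21.1684
ŷ = 55.6155

This is the fitted mean response at that x — an individual observation would come with a wider prediction interval.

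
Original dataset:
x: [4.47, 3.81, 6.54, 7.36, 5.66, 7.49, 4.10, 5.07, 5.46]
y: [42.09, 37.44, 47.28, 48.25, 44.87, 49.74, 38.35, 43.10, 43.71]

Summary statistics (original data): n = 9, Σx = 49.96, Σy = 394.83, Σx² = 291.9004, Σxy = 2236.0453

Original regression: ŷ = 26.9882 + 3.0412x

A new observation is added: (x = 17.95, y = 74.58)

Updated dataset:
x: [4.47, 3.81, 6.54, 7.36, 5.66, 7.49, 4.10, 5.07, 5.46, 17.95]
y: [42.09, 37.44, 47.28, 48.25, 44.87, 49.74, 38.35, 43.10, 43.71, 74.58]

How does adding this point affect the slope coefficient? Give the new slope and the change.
The slope changes from 3.0412 to 2.5306 (change of -0.5106, or -16.8%).

x = 17.95 lies well outside the original x-range [3.81, 7.49] (x̄ ≈ 5.55), so this observation has high leverage and can move the slope substantially.

Step 1: Update the sums with the new point (n goes from 9 to 10)
Σx  = 49.96 + 17.95 = 67.91
Σy  = 394.83 + 74.58 = 469.41
Σx² = 291.9004 + 17.95² = 291.9004 + 322.2025 = 614.1029
Σxy = 2236.0453 + 17.95×74.58 = 2236.0453 + 1338.7110 = 3574.7563

Step 2: Recompute the slope with b₁ = (nΣxy − ΣxΣy) / (nΣx² − (Σx)²)
Numerator   = 10×3574.7563 − 67.91×469.41 = 35747.5630 − 31877.6331 = 3869.9299
Denominator = 10×614.1029 − 67.91² = 6141.0290 − 4611.7681 = 1529.2609
b₁(new) = 3869.9299 / 1529.2609 = 2.5306

(Same formula on the original sums: (9×2236.0453 − 49.96×394.83) / (9×291.9004 − 49.96²) = 398.7009 / 131.1020 = 3.0412, matching the given fit.)

Step 3: Change in slope
Δβ₁ = 2.5306 − 3.0412 = -0.5106
Relative change = -0.5106 / 3.0412 × 100% = -16.8%
→ the slope decreases when the point is added.

Because the point sits below the extension of the original line at a high-leverage x, it tilts the fit down.
In practice: refit with and without it and report both if conclusions differ.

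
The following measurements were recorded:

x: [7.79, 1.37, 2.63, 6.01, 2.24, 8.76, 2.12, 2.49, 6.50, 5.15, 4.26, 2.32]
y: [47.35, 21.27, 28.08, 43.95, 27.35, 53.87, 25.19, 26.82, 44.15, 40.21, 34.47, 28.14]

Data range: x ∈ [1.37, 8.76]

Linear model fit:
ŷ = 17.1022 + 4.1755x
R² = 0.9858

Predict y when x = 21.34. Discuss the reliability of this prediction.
The equation gives ŷ = 106.2074; however x = 21.34 is 12.58 units above the observed range, so this extrapolated value should not be trusted.

Prediction calculation:
ŷ = 17.1022 + 4.1755 × 21.34
ŷ = 106.2074

Reliability:
- Data range: x ∈ [1.37, 8.76]
- Prediction point: x = 21.34 is 12.58 units above the observed range → this is EXTRAPOLATION, not interpolation

Why that matters here:
- The standard error of prediction grows with (x − x̄)², and x = 21.34 is far from x̄ = 4.30
- The linear relationship may not hold outside the observed range
- R² describes fit only over the sampled x values; it says nothing about behaviour beyond them

Report the number if required, but flag clearly that it is an extrapolation.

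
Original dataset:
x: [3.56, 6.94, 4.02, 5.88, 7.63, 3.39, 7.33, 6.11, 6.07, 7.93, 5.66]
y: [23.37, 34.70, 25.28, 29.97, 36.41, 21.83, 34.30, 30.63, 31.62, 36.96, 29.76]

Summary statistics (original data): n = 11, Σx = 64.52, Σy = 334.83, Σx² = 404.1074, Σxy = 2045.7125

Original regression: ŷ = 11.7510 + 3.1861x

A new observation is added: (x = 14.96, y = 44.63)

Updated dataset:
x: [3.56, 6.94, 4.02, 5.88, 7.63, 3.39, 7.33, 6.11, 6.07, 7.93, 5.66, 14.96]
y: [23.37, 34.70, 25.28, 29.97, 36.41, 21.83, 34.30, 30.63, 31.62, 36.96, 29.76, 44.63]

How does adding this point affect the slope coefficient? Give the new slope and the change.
The slope changes from 3.1861 to 1.9716 (change of -1.2145, or -38.1%).

x = 14.96 lies well outside the original x-range [3.39, 7.93] (x̄ ≈ 5.87), so this observation has high leverage and can move the slope substantially.

Step 1: Update the sums with the new point (n goes from 11 to 12)
Σx  = 64.52 + 14.96 = 79.48
Σy  = 334.83 + 44.63 = 379.46
Σx² = 404.1074 + 14.96² = 404.1074 + 223.8016 = 627.9090
Σxy = 2045.7125 + 14.96×44.63 = 2045.7125 + 667.6648 = 2713.3773

Step 2: Recompute the slope with b₁ = (nΣxy − ΣxΣy) / (nΣx² − (Σx)²)
Numerator   = 12×2713.3773 − 79.48×379.46 = 32560.5276 − 30159.4808 = 2401.0468
Denominator = 12×627.9090 − 79.48² = 7534.9080 − 6317.0704 = 1217.8376
b₁(new) = 2401.0468 / 1217.8376 = 1.9716

(Same formula on the original sums: (11×2045.7125 − 64.52×334.83) / (11×404.1074 − 64.52²) = 899.6059 / 282.3510 = 3.1861, matching the given fit.)

Step 3: Change in slope
Δβ₁ = 1.9716 − 3.1861 = -1.2145
Relative change = -1.2145 / 3.1861 × 100% = -38.1%
→ the slope decreases when the point is added.

A high-leverage point only changes the slope if it is off the original line; here y = 44.63 is below the original trend, so the slope decreases.
In practice: examine leverage (hᵢ) and Cook's distance rather than deleting it automatically.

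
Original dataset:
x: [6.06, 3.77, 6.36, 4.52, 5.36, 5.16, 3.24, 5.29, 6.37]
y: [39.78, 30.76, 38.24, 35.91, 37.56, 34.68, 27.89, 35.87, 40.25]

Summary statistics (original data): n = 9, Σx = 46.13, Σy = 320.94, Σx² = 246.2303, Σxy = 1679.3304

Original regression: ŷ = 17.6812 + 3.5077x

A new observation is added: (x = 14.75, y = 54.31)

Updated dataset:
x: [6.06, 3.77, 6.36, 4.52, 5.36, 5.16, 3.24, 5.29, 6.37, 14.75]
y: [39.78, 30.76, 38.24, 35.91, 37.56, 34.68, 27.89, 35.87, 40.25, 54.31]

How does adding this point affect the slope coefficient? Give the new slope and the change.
The slope changes from 3.5077 to 2.1027 (change of -1.4050, or -40.1%).

The new point has HIGH LEVERAGE: x = 14.75 is far from the original mean x̄ = 46.13/9 ≈ 5.13 (original range [3.24, 6.37]).

Step 1: Update the sums with the new point (n goes from 9 to 10)
Σx  = 46.13 + 14.75 = 60.88
Σy  = 320.94 + 54.31 = 375.25
Σx² = 246.2303 + 14.75² = 246.2303 + 217.5625 = 463.7928
Σxy = 1679.3304 + 14.75×54.31 = 1679.3304 + 801.0725 = 2480.4029

Step 2: Recompute the slope with b₁ = (nΣxy − ΣxΣy) / (nΣx² − (Σx)²)
Numerator   = 10×2480.4029 − 60.88×375.25 = 24804.0290 − 22845.2200 = 1958.8090
Denominator = 10×463.7928 − 60.88² = 4637.9280 − 3706.3744 = 931.5536
b₁(new) = 1958.8090 / 931.5536 = 2.1027

(Same formula on the original sums: (9×1679.3304 − 46.13×320.94) / (9×246.2303 − 46.13²) = 309.0114 / 88.0958 = 3.5077, matching the given fit.)

Step 3: Change in slope
Δβ₁ = 2.1027 − 3.5077 = -1.4050
Relative change = -1.4050 / 3.5077 × 100% = -40.1%
→ the slope decreases when the point is added.

A high-leverage point only changes the slope if it is off the original line; here y = 54.31 is below the original trend, so the slope decreases.
In practice: refit with and without it and report both if conclusions differ; examine leverage (hᵢ) and Cook's distance rather than deleting it automatically.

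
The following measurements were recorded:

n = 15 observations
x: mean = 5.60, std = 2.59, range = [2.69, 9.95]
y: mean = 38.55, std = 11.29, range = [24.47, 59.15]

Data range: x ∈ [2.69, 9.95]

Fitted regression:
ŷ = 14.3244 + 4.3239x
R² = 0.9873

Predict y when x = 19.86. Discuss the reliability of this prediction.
ŷ = 100.1971, but this is extrapolation (above the data range [2.69, 9.95]) and may be unreliable.

Prediction calculation:
ŷ = 14.3244 + 4.3239 × 19.86
ŷ = 100.1971

Reliability:
- Data range: x ∈ [2.69, 9.95]
- Prediction point: x = 19.86 is 9.91 units above the observed range → this is EXTRAPOLATION, not interpolation

Why that matters here:
- Real relationships often flatten, saturate, or turn nonlinear at extremes
- R² describes fit only over the sampled x values; it says nothing about behaviour beyond them
- The linear relationship may not hold outside the observed range

A defensible statement: 'if the linear trend continued to x = 19.86, y would be about 100.1971' — the premise is untested.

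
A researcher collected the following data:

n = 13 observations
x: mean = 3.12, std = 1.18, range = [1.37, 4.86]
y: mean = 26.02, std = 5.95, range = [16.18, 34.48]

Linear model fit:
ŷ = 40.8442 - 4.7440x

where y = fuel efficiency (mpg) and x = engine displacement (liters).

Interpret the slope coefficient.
On average, fuel efficiency is about 4.7440 mpg lower for every extra liter of engine displacement.

The slope β₁ = -4.7440 gives the rate at which the fitted fuel efficiency changes with engine displacement.

Interpretation:
- Engine displacement up by 1 liter → predicted fuel efficiency decreases by 4.7440 mpg
- The effect is assumed constant over the observed range of x (linearity)

(β₀ = 40.8442 is the fitted value at x = 0 and is not part of the slope interpretation.)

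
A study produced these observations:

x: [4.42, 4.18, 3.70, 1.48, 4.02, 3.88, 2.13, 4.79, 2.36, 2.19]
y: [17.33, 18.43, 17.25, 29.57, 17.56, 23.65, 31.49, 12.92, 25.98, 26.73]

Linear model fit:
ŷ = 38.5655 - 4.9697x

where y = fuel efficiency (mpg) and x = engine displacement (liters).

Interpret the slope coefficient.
An increase of one liter in engine displacement is associated with a 4.9697 mpg decrease in predicted fuel efficiency.

β₁ = -4.9697 is the change in predicted fuel efficiency (mpg) per additional liter of engine displacement.

Interpretation:
- Engine displacement up by 1 liter → predicted fuel efficiency decreases by 4.9697 mpg
- This is a linear approximation: the same per-unit change is assumed across the whole observed x range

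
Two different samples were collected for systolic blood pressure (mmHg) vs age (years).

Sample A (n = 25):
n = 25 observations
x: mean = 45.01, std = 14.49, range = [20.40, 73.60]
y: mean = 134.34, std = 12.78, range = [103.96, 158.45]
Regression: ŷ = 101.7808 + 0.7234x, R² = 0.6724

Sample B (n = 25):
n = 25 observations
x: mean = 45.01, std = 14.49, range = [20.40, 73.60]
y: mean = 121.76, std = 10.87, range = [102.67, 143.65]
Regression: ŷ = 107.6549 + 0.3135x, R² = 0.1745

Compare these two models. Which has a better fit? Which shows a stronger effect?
Model A has the better fit (R² = 0.6724 vs 0.1745). Model A shows the stronger effect (|β₁| = 0.7234 vs 0.3135).

Model Comparison:

Goodness of fit (R²):
- Model A: R² = 0.6724 → 67.24% of variance in blood pressure explained
- Model B: R² = 0.1745 → 17.45% of variance in blood pressure explained
- 0.6724 > 0.1745 → Model A has the better fit

Strength of effect — compare |β₁|:
- Model A: β₁ = 0.7234 → predicted blood pressure rises 0.7234 mmHg per additional year of age
- Model B: β₁ = 0.3135 → predicted blood pressure rises 0.3135 mmHg per additional year of age
- |0.7234| > |0.3135| → Model A shows the stronger marginal effect

Note: The two samples could reflect different populations, time periods, or measurement quality.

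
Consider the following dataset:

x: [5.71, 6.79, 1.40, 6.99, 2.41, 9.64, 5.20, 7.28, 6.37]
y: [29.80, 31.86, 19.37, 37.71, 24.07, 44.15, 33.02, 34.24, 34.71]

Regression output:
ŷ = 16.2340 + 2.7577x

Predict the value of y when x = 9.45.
ŷ = 42.2943

To predict y for x = 9.45, substitute into the regression equation:

ŷ = 16.2340 + 2.7577 × 9.45
ŷ = 16.2340 + 26.0603
ŷ = 42.2943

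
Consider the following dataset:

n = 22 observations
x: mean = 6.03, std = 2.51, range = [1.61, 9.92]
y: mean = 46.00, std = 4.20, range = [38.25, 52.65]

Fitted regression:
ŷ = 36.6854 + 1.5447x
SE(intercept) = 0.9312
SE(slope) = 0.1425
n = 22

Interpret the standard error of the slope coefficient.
The slope 1.5447 is pinned down to within about ±0.1425 (one SE) by these data — relative uncertainty 9.2%, i.e. precise.

What SE measures:
- The standard error quantifies the sampling variability of the coefficient estimate
- It is the estimated standard deviation of β̂₁ across hypothetical repeated samples of the same size
- Smaller SE → more precise estimate

Relative precision:
- SE / |β̂₁| = 0.1425 / 1.5447 = 9.2%
- Rule of thumb (under 20%: precise; 20% to under 50%: moderately precise; 50% or more: imprecise) → precise

Link to interval estimation: a confidence interval for β₁ is β̂₁ ± t* × 0.1425, so SE sets the half-width per unit of t*.

What drives SE(β̂₁): larger n (here n = 22) → smaller SE; more residual scatter → larger SE; wider spread of x values → smaller SE.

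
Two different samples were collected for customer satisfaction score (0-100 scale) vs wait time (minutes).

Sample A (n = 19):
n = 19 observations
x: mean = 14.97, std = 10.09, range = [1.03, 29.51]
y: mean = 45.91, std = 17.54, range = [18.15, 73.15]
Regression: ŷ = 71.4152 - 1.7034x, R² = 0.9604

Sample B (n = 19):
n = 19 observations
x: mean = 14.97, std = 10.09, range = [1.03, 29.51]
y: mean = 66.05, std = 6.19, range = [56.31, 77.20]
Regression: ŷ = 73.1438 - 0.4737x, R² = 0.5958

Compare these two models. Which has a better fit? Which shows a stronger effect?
Model A has the better fit (R² = 0.9604 vs 0.5958). Model A shows the stronger effect (|β₁| = 1.7034 vs 0.4737).

Model Comparison:

Goodness of fit (R²):
- Model A: R² = 0.9604 → 96.04% of variance in satisfaction score explained
- Model B: R² = 0.5958 → 59.58% of variance in satisfaction score explained
- 0.9604 > 0.5958 → Model A has the better fit

Strength of effect — compare |β₁|:
- Model A: β₁ = -1.7034 → predicted satisfaction score falls 1.7034 points per additional minute of wait time
- Model B: β₁ = -0.4737 → predicted satisfaction score falls 0.4737 points per additional minute of wait time
- |-1.7034| > |-0.4737| → Model A shows the stronger marginal effect

Note: The two samples could reflect different populations, time periods, or measurement quality.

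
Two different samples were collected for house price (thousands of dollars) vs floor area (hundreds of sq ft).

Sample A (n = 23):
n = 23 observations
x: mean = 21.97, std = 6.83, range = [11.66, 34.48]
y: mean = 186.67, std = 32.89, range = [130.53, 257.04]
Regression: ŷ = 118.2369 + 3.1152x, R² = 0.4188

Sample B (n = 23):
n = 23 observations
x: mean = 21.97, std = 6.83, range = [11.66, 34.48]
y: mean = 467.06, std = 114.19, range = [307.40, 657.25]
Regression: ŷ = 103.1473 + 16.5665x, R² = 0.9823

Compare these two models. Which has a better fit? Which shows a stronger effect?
Model B has the better fit (R² = 0.9823 vs 0.4188). Model B shows the stronger effect (|β₁| = 16.5665 vs 3.1152).

Model Comparison:

Which explains more variance? (R²)
- Model A: R² = 0.4188 → 41.88% of variance in house price explained
- Model B: R² = 0.9823 → 98.23% of variance in house price explained
- 0.9823 > 0.4188 → Model B has the better fit

Effect size (slope magnitude):
- Model A: β₁ = 3.1152 → predicted house price rises 3.1152 thousand dollars per additional hundred sq ft of floor area
- Model B: β₁ = 16.5665 → predicted house price rises 16.5665 thousand dollars per additional hundred sq ft of floor area
- |3.1152| < |16.5665| → Model B shows the stronger marginal effect

Notes:
- The two samples could reflect different populations, time periods, or measurement quality.
- R² measures how tightly points cluster around the line; β₁ measures how steep the line is — they answer different questions.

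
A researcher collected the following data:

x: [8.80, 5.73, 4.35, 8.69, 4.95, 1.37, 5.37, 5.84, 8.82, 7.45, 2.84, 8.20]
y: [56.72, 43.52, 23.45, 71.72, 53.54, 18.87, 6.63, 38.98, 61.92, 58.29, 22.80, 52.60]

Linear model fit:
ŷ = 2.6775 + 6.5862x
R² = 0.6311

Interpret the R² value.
About 63.11% of the variability in y is accounted for by the regression on x (R² = 0.6311) — a moderate linear fit.

The coefficient of determination R² is the fraction of the total variation in y that the fitted line accounts for.

Here R² = 0.6311:
- Explained: 63.11% of the variation in y
- Unexplained (residual): 100% − 63.11% = 36.89%
- Rule of thumb (below 0.3 weak; 0.3 to below 0.7 moderate; 0.7 and above strong) → moderate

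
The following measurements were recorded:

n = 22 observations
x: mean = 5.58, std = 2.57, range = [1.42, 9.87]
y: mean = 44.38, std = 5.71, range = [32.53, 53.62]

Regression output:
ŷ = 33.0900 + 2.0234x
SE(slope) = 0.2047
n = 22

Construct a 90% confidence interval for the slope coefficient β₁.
The 90% CI for β₁ is (1.6704, 2.3764)

Confidence interval for the slope:

The 90% CI for β₁ is: β̂₁ ± t*(α/2, n-2) × SE(β̂₁)

Step 1: Find critical t-value
- Confidence level = 0.9
- Degrees of freedom = n - 2 = 22 - 2 = 20
- t*(α/2, 20) = 1.7247

Step 2: Calculate margin of error
Margin = 1.7247 × 0.2047 = 0.3530

Step 3: Construct interval
CI = 2.0234 ± 0.3530
CI = (1.6704, 2.3764)

Interpretation: each one-unit increase in x is associated with a change in mean y of between 1.6704 and 2.3764, with 90% confidence.
Since 0 is outside the interval, a two-sided test at α = 0.10 would reject H₀: β₁ = 0.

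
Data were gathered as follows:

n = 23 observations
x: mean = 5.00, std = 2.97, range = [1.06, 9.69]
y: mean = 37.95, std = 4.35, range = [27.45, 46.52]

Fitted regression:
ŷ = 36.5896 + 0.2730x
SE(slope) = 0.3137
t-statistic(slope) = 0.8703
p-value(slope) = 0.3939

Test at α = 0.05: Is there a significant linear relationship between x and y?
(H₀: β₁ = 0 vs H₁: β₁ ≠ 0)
p-value = 0.3939 ≥ α = 0.05, so we fail to reject H₀. The relationship is not significant.

Hypothesis test for the slope coefficient:

H₀: β₁ = 0 (no linear relationship)
H₁: β₁ ≠ 0 (linear relationship exists)

Test statistic: t = β̂₁ / SE(β̂₁) = 0.2730 / 0.3137 = 0.8703

p = 0.3939: how often a slope estimate this far from 0 (in SE units) would arise by chance if β₁ were truly 0.

Decision rule: reject H₀ if p-value < α.
p-value = 0.3939 ≥ α = 0.05 → fail to reject H₀.

Conclusion: the linear association between x and y is not significant at the 5% level.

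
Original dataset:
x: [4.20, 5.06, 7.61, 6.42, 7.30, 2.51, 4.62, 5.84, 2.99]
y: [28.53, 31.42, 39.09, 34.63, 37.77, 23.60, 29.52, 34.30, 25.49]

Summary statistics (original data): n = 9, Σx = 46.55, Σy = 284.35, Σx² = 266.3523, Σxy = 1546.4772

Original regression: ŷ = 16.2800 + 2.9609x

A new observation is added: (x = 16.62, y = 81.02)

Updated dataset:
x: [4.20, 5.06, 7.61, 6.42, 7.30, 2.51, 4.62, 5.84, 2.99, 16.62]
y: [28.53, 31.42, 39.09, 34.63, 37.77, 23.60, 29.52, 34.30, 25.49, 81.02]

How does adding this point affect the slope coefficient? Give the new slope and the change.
New slope β₁ = 4.0757 versus 2.9609 before: a change of +1.1148 (+37.7%).

x = 16.62 lies well outside the original x-range [2.51, 7.61] (x̄ ≈ 5.17), so this observation has high leverage and can move the slope substantially.

Step 1: Update the sums with the new point (n goes from 9 to 10)
Σx  = 46.55 + 16.62 = 63.17
Σy  = 284.35 + 81.02 = 365.37
Σx² = 266.3523 + 16.62² = 266.3523 + 276.2244 = 542.5767
Σxy = 1546.4772 + 16.62×81.02 = 1546.4772 + 1346.5524 = 2893.0296

Step 2: Recompute the slope with b₁ = (nΣxy − ΣxΣy) / (nΣx² − (Σx)²)
Numerator   = 10×2893.0296 − 63.17×365.37 = 28930.2960 − 23080.4229 = 5849.8731
Denominator = 10×542.5767 − 63.17² = 5425.7670 − 3990.4489 = 1435.3181
b₁(new) = 5849.8731 / 1435.3181 = 4.0757

(Same formula on the original sums: (9×1546.4772 − 46.55×284.35) / (9×266.3523 − 46.55²) = 681.8023 / 230.2682 = 2.9609, matching the given fit.)

Step 3: Change in slope
Δβ₁ = 4.0757 − 2.9609 = +1.1148
Relative change = +1.1148 / 2.9609 × 100% = +37.7%
→ the slope increases when the point is added.

Because the point sits above the extension of the original line at a high-leverage x, it tilts the fit up.
In practice: examine leverage (hᵢ) and Cook's distance rather than deleting it automatically; refit with and without it and report both if conclusions differ.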